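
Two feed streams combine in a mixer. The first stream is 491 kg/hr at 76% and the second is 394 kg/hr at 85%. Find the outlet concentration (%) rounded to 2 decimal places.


Mass balance on solute: F1*x1 + F2*x2 = F3*x3
F3 = F1 + F2 = 491 + 394 = 885 kg/hr
x3 = (F1*x1 + F2*x2)/F3
x3 = (491*0.76 + 394*0.85) / 885
x3 = 80.01%


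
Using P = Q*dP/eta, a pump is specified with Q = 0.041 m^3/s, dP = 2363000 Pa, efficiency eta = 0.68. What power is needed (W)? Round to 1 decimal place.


P = Q * dP / eta
P = 0.041 * 2363000 / 0.68
P = 96883.0 / 0.68
P = 142475.0 W


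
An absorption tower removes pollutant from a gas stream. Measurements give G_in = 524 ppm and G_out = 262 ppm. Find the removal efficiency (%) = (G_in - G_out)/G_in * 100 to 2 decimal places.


Efficiency = (G_in - G_out) / G_in * 100%
Efficiency = (524 - 262) / 524 * 100
Efficiency = 262 / 524 * 100
Efficiency = 50.00%


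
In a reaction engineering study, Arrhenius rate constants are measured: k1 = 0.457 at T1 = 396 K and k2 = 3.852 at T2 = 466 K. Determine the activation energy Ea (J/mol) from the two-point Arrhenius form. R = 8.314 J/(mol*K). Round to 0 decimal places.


Ea = R * ln(k2/k1) / (1/T1 - 1/T2)
ln(k2/k1) = ln(3.852/0.457) = 2.1316644
1/T1 - 1/T2 = 1/396 - 1/466 = 0.000379329778
Ea = 8.314 * 2.1316644 / 0.000379329778
Ea = 46721 J/mol


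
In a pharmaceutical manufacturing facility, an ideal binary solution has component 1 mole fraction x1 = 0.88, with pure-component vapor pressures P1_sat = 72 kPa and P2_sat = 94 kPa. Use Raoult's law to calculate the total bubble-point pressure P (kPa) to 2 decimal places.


P = x1*P1_sat + x2*P2_sat
x2 = 1 - x1 = 1 - 0.88 = 0.12
P = 0.88*72 + 0.12*94
P = 63.36 + 11.28
P = 74.64 kPa


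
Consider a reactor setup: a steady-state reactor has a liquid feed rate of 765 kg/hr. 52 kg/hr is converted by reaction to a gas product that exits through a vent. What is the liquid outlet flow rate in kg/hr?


Steady-state mass balance on the main outlet: F_out = F_in - F_removed
F_out = 765 - 52
F_out = 713 kg/hr


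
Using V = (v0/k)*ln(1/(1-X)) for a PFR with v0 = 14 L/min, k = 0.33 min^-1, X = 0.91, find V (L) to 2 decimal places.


V = (v0/k) * ln(1/(1-X))
V = (14/0.33) * ln(1/(1-0.91))
V = 42.424242 * ln(11.111111)
V = 42.424242 * 2.407946
V = 102.16 L


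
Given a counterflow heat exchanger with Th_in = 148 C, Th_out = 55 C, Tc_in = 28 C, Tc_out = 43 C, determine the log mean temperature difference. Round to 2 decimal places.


dT1 = Th_in - Tc_out = 148 - 43 = 105
dT2 = Th_out - Tc_in = 55 - 28 = 27
LMTD = (dT1 - dT2) / ln(dT1/dT2)
LMTD = (105 - 27) / ln(105/27)
LMTD = 57.43 K


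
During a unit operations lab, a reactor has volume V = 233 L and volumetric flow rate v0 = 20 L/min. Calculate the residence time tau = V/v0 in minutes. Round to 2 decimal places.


tau = V / v0
tau = 233 / 20
tau = 11.65 min


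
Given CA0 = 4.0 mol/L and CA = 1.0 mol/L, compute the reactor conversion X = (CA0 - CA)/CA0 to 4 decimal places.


X = (CA0 - CA) / CA0
X = (4.0 - 1.0) / 4.0
X = 3.0 / 4.0
X = 0.7500


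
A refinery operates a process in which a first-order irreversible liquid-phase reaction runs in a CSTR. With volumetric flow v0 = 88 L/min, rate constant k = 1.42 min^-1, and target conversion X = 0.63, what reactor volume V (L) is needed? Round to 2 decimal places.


V = v0 * X / (k * (1 - X))
V = 88 * 0.63 / (1.42 * (1 - 0.63))
V = 55.44 / (1.42 * 0.37)
V = 55.44 / 0.5254
V = 105.52 L


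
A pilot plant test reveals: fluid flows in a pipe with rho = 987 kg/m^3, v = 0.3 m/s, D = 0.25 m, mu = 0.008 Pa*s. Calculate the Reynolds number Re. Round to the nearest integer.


Re = rho * v * D / mu
Re = 987 * 0.3 * 0.25 / 0.008
Re = 74.025 / 0.008
Re = 9253


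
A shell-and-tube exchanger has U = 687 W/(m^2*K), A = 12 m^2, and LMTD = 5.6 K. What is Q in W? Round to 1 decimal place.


Q = U * A * LMTD
Q = 687 * 12 * 5.6
Q = 46166.4 W


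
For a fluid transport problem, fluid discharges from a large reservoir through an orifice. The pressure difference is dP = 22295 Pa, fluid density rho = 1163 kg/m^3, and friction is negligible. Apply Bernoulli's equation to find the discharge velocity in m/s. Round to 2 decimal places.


v = sqrt(2*dP/rho)
v = sqrt(2*22295/1163)
v = sqrt(38.340499)
v = 6.19 m/s


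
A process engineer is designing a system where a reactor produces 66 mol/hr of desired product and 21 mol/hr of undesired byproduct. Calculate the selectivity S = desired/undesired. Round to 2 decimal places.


S = desired product rate / undesired product rate
S = 66 / 21
S = 3.14


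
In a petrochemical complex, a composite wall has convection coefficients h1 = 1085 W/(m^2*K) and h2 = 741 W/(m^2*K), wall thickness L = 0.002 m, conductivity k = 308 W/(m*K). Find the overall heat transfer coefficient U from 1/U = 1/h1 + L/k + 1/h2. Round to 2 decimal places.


1/U = 1/h1 + L/k + 1/h2
1/U = 1/1085 + 0.002/308 + 1/741
1/U = 0.000921659 + 6.4935e-06 + 0.0013495277
1/U = 0.0022776802
U = 439.04 W/(m^2*K)


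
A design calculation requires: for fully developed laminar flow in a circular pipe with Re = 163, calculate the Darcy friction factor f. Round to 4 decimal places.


f = 64 / Re
f = 64 / 163
f = 0.3926


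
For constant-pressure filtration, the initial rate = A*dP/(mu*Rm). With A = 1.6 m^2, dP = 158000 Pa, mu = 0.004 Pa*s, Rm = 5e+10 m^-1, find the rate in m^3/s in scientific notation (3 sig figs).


rate = A * dP / (mu * Rm)
rate = 1.6 * 158000 / (0.004 * 5e+10)
rate = 252800.0 / 2.000e+08
rate = 1.26e-03 m^3/s


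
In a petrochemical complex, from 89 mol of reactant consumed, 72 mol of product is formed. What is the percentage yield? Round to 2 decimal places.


Yield = (moles product / moles consumed) * 100%
Yield = (72 / 89) * 100
Yield = 0.809 * 100
Yield = 80.90%


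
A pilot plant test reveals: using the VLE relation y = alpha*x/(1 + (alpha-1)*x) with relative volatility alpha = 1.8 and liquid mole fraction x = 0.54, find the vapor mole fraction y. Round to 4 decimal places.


y = alpha*x / (1 + (alpha-1)*x)
y = 1.8*0.54 / (1 + (1.8-1)*0.54)
y = 0.972 / (1 + 0.432)
y = 0.972 / 1.432
y = 0.6788


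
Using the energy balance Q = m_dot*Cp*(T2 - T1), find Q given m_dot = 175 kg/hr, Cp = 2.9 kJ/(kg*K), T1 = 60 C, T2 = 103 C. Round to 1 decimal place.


Q = m_dot * Cp * (T2 - T1)
Q = 175 * 2.9 * (103 - 60)
Q = 175 * 2.9 * 43
Q = 21822.5 kJ/hr


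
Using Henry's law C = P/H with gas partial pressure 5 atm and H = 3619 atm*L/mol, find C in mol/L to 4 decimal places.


C = P / H
C = 5 / 3619
C = 0.0014 mol/L


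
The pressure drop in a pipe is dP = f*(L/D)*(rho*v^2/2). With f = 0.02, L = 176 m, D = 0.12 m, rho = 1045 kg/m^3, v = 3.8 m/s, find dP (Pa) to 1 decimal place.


dP = f * (L/D) * (rho*v^2/2)
dP = 0.02 * (176/0.12) * (1045*3.8^2/2)
L/D = 1466.66666667
rho*v^2/2 = 1045*14.44/2 = 7544.9
dP = 0.02 * 1466.66666667 * 7544.9
dP = 221317.1 Pa


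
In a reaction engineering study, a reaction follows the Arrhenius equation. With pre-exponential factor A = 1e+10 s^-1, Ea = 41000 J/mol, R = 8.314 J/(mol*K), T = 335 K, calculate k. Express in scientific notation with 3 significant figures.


k = A * exp(-Ea/(R*T))
k = 1e+10 * exp(-41000 / (8.314 * 335))
k = 1e+10 * exp(-14.720719)
k = 4.04e+03


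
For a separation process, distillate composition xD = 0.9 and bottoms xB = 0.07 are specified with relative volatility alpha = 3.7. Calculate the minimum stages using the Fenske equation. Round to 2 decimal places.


N_min = ln((xD*(1-xB))/(xB*(1-xD))) / ln(alpha)
Numerator inside ln: 0.837 / 0.007 = 119.571429
ln(119.571429) = 4.783914
ln(alpha) = ln(3.7) = 1.308333
N_min = 4.783914 / 1.308333 = 3.66


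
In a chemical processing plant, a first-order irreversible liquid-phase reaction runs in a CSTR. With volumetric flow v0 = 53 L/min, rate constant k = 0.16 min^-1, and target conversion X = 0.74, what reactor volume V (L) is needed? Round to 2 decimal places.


V = v0 * X / (k * (1 - X))
V = 53 * 0.74 / (0.16 * (1 - 0.74))
V = 39.22 / (0.16 * 0.26)
V = 39.22 / 0.0416
V = 942.79 L


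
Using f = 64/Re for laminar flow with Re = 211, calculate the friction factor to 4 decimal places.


f = 64 / Re
f = 64 / 211
f = 0.3033


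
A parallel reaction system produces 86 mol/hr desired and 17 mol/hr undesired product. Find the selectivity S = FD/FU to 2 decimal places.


S = desired product rate / undesired product rate
S = 86 / 17
S = 5.06


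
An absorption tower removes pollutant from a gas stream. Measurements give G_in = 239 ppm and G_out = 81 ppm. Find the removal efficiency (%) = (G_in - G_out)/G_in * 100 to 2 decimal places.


Efficiency = (G_in - G_out) / G_in * 100%
Efficiency = (239 - 81) / 239 * 100
Efficiency = 158 / 239 * 100
Efficiency = 66.11%


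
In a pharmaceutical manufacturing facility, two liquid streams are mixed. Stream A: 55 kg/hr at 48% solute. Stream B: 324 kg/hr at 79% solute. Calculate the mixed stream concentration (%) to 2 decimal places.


Mass balance on solute: F1*x1 + F2*x2 = F3*x3
F3 = F1 + F2 = 55 + 324 = 379 kg/hr
x3 = (F1*x1 + F2*x2)/F3
x3 = (55*0.48 + 324*0.79) / 379
x3 = 74.50%


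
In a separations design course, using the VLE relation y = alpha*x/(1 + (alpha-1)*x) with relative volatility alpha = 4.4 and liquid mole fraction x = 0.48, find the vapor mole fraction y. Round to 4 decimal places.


y = alpha*x / (1 + (alpha-1)*x)
y = 4.4*0.48 / (1 + (4.4-1)*0.48)
y = 2.112 / (1 + 1.632)
y = 2.112 / 2.632
y = 0.8024


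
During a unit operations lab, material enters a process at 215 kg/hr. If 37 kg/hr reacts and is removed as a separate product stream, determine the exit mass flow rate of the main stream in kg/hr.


Steady-state mass balance on the main outlet: F_out = F_in - F_removed
F_out = 215 - 37
F_out = 178 kg/hr


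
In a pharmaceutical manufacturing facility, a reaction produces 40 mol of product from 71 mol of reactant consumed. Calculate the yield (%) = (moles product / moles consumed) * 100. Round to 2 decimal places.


Yield = (moles product / moles consumed) * 100%
Yield = (40 / 71) * 100
Yield = 0.5634 * 100
Yield = 56.34%


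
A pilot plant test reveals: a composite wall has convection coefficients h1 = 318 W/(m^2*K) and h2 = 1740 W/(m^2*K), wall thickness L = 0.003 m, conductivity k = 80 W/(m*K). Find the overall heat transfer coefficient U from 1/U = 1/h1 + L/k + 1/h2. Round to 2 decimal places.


1/U = 1/h1 + L/k + 1/h2
1/U = 1/318 + 0.003/80 + 1/1740
1/U = 0.0031446541 + 3.75e-05 + 0.0005747126
1/U = 0.0037568667
U = 266.18 W/(m^2*K)


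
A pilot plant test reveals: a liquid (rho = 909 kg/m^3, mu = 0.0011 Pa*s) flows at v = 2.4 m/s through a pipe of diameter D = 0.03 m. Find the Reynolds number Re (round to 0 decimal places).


Re = rho * v * D / mu
Re = 909 * 2.4 * 0.03 / 0.0011
Re = 65.448 / 0.0011
Re = 59498


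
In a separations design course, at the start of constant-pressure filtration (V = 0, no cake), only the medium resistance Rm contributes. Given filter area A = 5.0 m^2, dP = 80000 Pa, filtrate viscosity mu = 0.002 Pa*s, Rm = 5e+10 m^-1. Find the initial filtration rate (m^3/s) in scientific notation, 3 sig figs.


rate = A * dP / (mu * Rm)
rate = 5.0 * 80000 / (0.002 * 5e+10)
rate = 400000.0 / 1.000e+08
rate = 4.00e-03 m^3/s


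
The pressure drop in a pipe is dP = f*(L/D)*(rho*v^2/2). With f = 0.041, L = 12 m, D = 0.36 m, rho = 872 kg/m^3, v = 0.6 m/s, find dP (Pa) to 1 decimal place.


dP = f * (L/D) * (rho*v^2/2)
dP = 0.041 * (12/0.36) * (872*0.6^2/2)
L/D = 33.33333333
rho*v^2/2 = 872*0.36/2 = 156.96
dP = 0.041 * 33.33333333 * 156.96
dP = 214.5 Pa


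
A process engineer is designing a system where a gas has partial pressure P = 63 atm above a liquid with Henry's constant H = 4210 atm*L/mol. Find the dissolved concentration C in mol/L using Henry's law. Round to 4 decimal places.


C = P / H
C = 63 / 4210
C = 0.0150 mol/L


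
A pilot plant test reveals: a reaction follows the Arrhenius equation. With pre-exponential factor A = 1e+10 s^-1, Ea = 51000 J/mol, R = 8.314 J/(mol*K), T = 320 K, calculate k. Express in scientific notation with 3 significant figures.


k = A * exp(-Ea/(R*T))
k = 1e+10 * exp(-51000 / (8.314 * 320))
k = 1e+10 * exp(-19.169473)
k = 4.73e+01


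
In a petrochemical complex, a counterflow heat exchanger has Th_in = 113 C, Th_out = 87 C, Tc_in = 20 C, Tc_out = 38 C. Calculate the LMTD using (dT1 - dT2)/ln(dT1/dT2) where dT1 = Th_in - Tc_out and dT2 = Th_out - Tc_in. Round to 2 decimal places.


dT1 = Th_in - Tc_out = 113 - 38 = 75
dT2 = Th_out - Tc_in = 87 - 20 = 67
LMTD = (dT1 - dT2) / ln(dT1/dT2)
LMTD = (75 - 67) / ln(75/67)
LMTD = 70.92 K


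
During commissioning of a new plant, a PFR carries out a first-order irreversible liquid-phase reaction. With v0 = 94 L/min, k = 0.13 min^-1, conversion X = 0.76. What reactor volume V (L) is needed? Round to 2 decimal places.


V = (v0/k) * ln(1/(1-X))
V = (94/0.13) * ln(1/(1-0.76))
V = 723.076923 * ln(4.166667)
V = 723.076923 * 1.427116
V = 1031.91 L


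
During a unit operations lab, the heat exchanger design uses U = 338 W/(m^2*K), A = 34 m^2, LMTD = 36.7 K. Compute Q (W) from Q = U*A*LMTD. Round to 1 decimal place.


Q = U * A * LMTD
Q = 338 * 34 * 36.7
Q = 421756.4 W


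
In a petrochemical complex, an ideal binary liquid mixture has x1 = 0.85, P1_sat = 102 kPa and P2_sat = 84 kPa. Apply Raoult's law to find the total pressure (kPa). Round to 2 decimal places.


P = x1*P1_sat + x2*P2_sat
x2 = 1 - x1 = 1 - 0.85 = 0.15
P = 0.85*102 + 0.15*84
P = 86.7 + 12.6
P = 99.30 kPa


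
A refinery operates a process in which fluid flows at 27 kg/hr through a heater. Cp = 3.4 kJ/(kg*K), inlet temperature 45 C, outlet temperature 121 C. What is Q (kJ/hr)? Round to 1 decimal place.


Q = m_dot * Cp * (T2 - T1)
Q = 27 * 3.4 * (121 - 45)
Q = 27 * 3.4 * 76
Q = 6976.8 kJ/hr


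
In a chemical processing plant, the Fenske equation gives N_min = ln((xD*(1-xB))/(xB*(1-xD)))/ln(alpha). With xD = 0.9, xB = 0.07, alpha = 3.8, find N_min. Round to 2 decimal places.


N_min = ln((xD*(1-xB))/(xB*(1-xD))) / ln(alpha)
Numerator inside ln: 0.837 / 0.007 = 119.571429
ln(119.571429) = 4.783914
ln(alpha) = ln(3.8) = 1.335001
N_min = 4.783914 / 1.335001 = 3.58


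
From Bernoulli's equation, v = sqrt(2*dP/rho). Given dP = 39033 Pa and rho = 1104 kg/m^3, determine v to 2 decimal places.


v = sqrt(2*dP/rho)
v = sqrt(2*39033/1104)
v = sqrt(70.711957)
v = 8.41 m/s


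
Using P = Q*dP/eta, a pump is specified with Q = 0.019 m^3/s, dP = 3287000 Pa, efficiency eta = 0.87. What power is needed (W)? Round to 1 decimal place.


P = Q * dP / eta
P = 0.019 * 3287000 / 0.87
P = 62453.0 / 0.87
P = 71785.1 W


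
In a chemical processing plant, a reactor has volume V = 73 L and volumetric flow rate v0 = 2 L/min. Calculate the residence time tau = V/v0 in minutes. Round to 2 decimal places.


tau = V / v0
tau = 73 / 2
tau = 36.50 min


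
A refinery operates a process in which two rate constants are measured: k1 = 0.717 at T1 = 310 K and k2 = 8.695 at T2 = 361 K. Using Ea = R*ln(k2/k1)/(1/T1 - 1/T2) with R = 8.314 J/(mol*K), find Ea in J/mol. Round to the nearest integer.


Ea = R * ln(k2/k1) / (1/T1 - 1/T2)
ln(k2/k1) = ln(8.695/0.717) = 2.4954276
1/T1 - 1/T2 = 1/310 - 1/361 = 0.000455723349
Ea = 8.314 * 2.4954276 / 0.000455723349
Ea = 45525 J/mol


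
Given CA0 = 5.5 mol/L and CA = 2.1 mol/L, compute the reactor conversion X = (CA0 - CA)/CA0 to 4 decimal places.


X = (CA0 - CA) / CA0
X = (5.5 - 2.1) / 5.5
X = 3.4 / 5.5
X = 0.6182


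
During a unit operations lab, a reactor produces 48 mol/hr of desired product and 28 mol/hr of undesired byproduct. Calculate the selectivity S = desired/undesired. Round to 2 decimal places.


S = desired product rate / undesired product rate
S = 48 / 28
S = 1.71


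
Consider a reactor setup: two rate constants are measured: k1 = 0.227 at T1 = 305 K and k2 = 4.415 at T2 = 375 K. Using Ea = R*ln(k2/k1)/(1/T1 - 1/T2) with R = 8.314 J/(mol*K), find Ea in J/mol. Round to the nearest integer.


Ea = R * ln(k2/k1) / (1/T1 - 1/T2)
ln(k2/k1) = ln(4.415/0.227) = 2.9678131
1/T1 - 1/T2 = 1/305 - 1/375 = 0.000612021858
Ea = 8.314 * 2.9678131 / 0.000612021858
Ea = 40316 J/mol


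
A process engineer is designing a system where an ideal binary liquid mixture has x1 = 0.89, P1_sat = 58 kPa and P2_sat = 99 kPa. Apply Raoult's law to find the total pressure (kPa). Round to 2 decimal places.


P = x1*P1_sat + x2*P2_sat
x2 = 1 - x1 = 1 - 0.89 = 0.11
P = 0.89*58 + 0.11*99
P = 51.62 + 10.89
P = 62.51 kPa


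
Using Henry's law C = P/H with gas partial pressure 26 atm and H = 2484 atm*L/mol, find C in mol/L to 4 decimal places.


C = P / H
C = 26 / 2484
C = 0.0105 mol/L


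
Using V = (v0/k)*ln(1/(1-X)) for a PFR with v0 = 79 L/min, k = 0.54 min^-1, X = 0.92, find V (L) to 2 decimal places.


V = (v0/k) * ln(1/(1-X))
V = (79/0.54) * ln(1/(1-0.92))
V = 146.296296 * ln(12.5)
V = 146.296296 * 2.525729
V = 369.50 L


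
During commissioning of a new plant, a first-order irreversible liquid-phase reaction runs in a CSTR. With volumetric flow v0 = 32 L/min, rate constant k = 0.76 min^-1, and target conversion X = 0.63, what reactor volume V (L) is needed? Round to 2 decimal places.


V = v0 * X / (k * (1 - X))
V = 32 * 0.63 / (0.76 * (1 - 0.63))
V = 20.16 / (0.76 * 0.37)
V = 20.16 / 0.2812
V = 71.69 L


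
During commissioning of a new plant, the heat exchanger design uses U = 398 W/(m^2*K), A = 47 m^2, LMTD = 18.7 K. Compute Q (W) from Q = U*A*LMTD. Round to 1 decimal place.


Q = U * A * LMTD
Q = 398 * 47 * 18.7
Q = 349802.2 W


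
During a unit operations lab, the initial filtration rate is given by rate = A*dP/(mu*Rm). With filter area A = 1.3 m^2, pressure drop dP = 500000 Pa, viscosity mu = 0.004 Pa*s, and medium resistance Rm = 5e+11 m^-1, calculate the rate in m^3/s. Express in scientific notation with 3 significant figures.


rate = A * dP / (mu * Rm)
rate = 1.3 * 500000 / (0.004 * 5e+11)
rate = 650000.0 / 2.000e+09
rate = 3.25e-04 m^3/s


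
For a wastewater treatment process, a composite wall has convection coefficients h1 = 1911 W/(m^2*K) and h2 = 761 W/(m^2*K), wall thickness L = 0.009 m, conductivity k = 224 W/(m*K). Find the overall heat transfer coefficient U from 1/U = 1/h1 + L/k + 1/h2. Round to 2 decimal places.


1/U = 1/h1 + L/k + 1/h2
1/U = 1/1911 + 0.009/224 + 1/761
1/U = 0.0005232862 + 4.01786e-05 + 0.0013140604
1/U = 0.0018775252
U = 532.62 W/(m^2*K)


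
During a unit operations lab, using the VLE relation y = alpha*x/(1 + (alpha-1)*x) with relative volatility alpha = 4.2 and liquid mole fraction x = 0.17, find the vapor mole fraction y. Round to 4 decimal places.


y = alpha*x / (1 + (alpha-1)*x)
y = 4.2*0.17 / (1 + (4.2-1)*0.17)
y = 0.714 / (1 + 0.544)
y = 0.714 / 1.544
y = 0.4624


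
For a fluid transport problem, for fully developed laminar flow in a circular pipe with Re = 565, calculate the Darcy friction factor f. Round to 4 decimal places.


f = 64 / Re
f = 64 / 565
f = 0.1133


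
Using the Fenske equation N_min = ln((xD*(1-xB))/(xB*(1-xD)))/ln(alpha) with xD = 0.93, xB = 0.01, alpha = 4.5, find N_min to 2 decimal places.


N_min = ln((xD*(1-xB))/(xB*(1-xD))) / ln(alpha)
Numerator inside ln: 0.9207 / 0.0007 = 1315.285714
ln(1315.285714) = 7.181809
ln(alpha) = ln(4.5) = 1.504077
N_min = 7.181809 / 1.504077 = 4.77


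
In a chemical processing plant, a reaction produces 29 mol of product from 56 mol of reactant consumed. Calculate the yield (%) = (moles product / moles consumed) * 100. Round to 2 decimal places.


Yield = (moles product / moles consumed) * 100%
Yield = (29 / 56) * 100
Yield = 0.5179 * 100
Yield = 51.79%


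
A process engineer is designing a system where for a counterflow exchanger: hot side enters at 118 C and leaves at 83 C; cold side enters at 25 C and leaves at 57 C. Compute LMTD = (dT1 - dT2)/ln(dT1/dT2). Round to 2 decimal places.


dT1 = Th_in - Tc_out = 118 - 57 = 61
dT2 = Th_out - Tc_in = 83 - 25 = 58
LMTD = (dT1 - dT2) / ln(dT1/dT2)
LMTD = (61 - 58) / ln(61/58)
LMTD = 59.49 K


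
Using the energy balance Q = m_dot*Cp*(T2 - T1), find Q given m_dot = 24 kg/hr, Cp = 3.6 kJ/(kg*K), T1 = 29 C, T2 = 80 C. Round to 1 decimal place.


Q = m_dot * Cp * (T2 - T1)
Q = 24 * 3.6 * (80 - 29)
Q = 24 * 3.6 * 51
Q = 4406.4 kJ/hr


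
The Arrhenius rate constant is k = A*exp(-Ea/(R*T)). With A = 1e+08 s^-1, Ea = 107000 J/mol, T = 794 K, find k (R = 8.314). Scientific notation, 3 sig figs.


k = A * exp(-Ea/(R*T))
k = 1e+08 * exp(-107000 / (8.314 * 794))
k = 1e+08 * exp(-16.208889)
k = 9.13e+00


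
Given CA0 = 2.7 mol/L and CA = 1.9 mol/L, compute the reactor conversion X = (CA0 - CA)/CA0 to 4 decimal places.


X = (CA0 - CA) / CA0
X = (2.7 - 1.9) / 2.7
X = 0.8 / 2.7
X = 0.2963


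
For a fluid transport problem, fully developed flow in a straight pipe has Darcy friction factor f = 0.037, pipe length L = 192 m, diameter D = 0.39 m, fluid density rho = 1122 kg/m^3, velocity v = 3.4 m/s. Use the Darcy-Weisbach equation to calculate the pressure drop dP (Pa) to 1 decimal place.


dP = f * (L/D) * (rho*v^2/2)
dP = 0.037 * (192/0.39) * (1122*3.4^2/2)
L/D = 492.30769231
rho*v^2/2 = 1122*11.56/2 = 6485.16
dP = 0.037 * 492.30769231 * 6485.16
dP = 118129.7 Pa


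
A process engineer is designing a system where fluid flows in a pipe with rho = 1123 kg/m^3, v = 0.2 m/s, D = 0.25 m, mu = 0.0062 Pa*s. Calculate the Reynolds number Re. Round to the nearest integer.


Re = rho * v * D / mu
Re = 1123 * 0.2 * 0.25 / 0.0062
Re = 56.15 / 0.0062
Re = 9056


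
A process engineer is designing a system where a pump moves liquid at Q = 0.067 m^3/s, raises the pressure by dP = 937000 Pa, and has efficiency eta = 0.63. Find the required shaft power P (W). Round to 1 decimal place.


P = Q * dP / eta
P = 0.067 * 937000 / 0.63
P = 62779.0 / 0.63
P = 99649.2 W


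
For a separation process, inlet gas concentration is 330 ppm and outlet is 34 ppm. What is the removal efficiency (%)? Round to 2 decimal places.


Efficiency = (G_in - G_out) / G_in * 100%
Efficiency = (330 - 34) / 330 * 100
Efficiency = 296 / 330 * 100
Efficiency = 89.70%


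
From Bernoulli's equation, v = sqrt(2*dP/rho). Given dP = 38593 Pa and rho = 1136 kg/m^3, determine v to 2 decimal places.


v = sqrt(2*dP/rho)
v = sqrt(2*38593/1136)
v = sqrt(67.945423)
v = 8.24 m/s


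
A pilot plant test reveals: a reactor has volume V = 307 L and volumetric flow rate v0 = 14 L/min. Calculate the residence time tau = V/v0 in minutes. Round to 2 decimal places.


tau = V / v0
tau = 307 / 14
tau = 21.93 min


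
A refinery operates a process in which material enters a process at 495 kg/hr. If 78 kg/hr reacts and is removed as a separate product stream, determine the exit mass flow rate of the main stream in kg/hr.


Steady-state mass balance on the main outlet: F_out = F_in - F_removed
F_out = 495 - 78
F_out = 417 kg/hr


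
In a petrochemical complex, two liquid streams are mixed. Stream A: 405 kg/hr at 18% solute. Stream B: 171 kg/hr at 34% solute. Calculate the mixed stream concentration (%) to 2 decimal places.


Mass balance on solute: F1*x1 + F2*x2 = F3*x3
F3 = F1 + F2 = 405 + 171 = 576 kg/hr
x3 = (F1*x1 + F2*x2)/F3
x3 = (405*0.18 + 171*0.34) / 576
x3 = 22.75%


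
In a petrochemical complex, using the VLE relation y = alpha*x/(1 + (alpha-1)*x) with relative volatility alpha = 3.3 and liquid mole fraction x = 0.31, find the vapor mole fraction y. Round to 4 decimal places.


y = alpha*x / (1 + (alpha-1)*x)
y = 3.3*0.31 / (1 + (3.3-1)*0.31)
y = 1.023 / (1 + 0.713)
y = 1.023 / 1.713
y = 0.5972


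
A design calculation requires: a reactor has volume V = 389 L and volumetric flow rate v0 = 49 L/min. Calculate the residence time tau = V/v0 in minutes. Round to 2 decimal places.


tau = V / v0
tau = 389 / 49
tau = 7.94 min


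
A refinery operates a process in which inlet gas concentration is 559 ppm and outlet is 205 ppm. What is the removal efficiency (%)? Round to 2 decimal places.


Efficiency = (G_in - G_out) / G_in * 100%
Efficiency = (559 - 205) / 559 * 100
Efficiency = 354 / 559 * 100
Efficiency = 63.33%


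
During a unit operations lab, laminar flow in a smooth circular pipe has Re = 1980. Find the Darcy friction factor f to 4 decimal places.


f = 64 / Re
f = 64 / 1980
f = 0.0323


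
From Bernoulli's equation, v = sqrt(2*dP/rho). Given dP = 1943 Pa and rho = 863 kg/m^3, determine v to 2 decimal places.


v = sqrt(2*dP/rho)
v = sqrt(2*1943/863)
v = sqrt(4.502897)
v = 2.12 m/s


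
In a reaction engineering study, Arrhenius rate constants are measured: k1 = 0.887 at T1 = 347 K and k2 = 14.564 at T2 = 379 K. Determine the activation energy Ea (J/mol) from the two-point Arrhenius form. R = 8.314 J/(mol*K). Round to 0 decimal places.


Ea = R * ln(k2/k1) / (1/T1 - 1/T2)
ln(k2/k1) = ln(14.564/0.887) = 2.798463
1/T1 - 1/T2 = 1/347 - 1/379 = 0.000243321953
Ea = 8.314 * 2.798463 / 0.000243321953
Ea = 95620 J/mol


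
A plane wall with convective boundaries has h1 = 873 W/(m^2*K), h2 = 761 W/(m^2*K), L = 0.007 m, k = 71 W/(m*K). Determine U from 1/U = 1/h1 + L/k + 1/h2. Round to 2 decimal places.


1/U = 1/h1 + L/k + 1/h2
1/U = 1/873 + 0.007/71 + 1/761
1/U = 0.0011454754 + 9.85915e-05 + 0.0013140604
1/U = 0.0025581273
U = 390.91 W/(m^2*K)


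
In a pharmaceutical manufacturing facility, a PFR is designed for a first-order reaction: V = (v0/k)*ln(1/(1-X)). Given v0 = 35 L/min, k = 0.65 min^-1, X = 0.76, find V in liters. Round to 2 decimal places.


V = (v0/k) * ln(1/(1-X))
V = (35/0.65) * ln(1/(1-0.76))
V = 53.846154 * ln(4.166667)
V = 53.846154 * 1.427116
V = 76.84 L


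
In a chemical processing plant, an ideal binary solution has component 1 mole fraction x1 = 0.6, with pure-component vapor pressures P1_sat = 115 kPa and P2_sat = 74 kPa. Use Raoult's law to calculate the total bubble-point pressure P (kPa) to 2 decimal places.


P = x1*P1_sat + x2*P2_sat
x2 = 1 - x1 = 1 - 0.6 = 0.4
P = 0.6*115 + 0.4*74
P = 69.0 + 29.6
P = 98.60 kPa


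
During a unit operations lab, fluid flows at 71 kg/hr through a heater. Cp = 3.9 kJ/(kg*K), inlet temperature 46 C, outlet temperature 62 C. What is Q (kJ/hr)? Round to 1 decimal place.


Q = m_dot * Cp * (T2 - T1)
Q = 71 * 3.9 * (62 - 46)
Q = 71 * 3.9 * 16
Q = 4430.4 kJ/hr


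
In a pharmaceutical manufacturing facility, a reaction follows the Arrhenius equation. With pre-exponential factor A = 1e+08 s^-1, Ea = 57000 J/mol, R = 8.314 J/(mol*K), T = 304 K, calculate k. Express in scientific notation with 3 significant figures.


k = A * exp(-Ea/(R*T))
k = 1e+08 * exp(-57000 / (8.314 * 304))
k = 1e+08 * exp(-22.552321)
k = 1.61e-02


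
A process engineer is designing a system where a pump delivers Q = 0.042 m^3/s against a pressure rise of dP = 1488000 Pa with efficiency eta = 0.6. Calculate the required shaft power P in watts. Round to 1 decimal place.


P = Q * dP / eta
P = 0.042 * 1488000 / 0.6
P = 62496.0 / 0.6
P = 104160.0 W


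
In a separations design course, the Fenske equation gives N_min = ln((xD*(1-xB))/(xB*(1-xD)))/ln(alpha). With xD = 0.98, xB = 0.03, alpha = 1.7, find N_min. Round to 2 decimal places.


N_min = ln((xD*(1-xB))/(xB*(1-xD))) / ln(alpha)
Numerator inside ln: 0.9506 / 0.0006 = 1584.333333
ln(1584.333333) = 7.367919
ln(alpha) = ln(1.7) = 0.530628
N_min = 7.367919 / 0.530628 = 13.89


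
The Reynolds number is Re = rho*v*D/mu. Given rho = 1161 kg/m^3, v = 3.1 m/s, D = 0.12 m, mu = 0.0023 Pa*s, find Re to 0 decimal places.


Re = rho * v * D / mu
Re = 1161 * 3.1 * 0.12 / 0.0023
Re = 431.892 / 0.0023
Re = 187779


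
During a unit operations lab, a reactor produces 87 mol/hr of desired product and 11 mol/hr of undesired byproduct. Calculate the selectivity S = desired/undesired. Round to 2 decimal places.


S = desired product rate / undesired product rate
S = 87 / 11
S = 7.91


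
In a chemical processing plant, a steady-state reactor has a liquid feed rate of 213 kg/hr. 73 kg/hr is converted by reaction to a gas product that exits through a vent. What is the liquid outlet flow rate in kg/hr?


Steady-state mass balance on the main outlet: F_out = F_in - F_removed
F_out = 213 - 73
F_out = 140 kg/hr


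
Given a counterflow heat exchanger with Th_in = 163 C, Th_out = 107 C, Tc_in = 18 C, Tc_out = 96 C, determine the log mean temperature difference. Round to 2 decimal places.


dT1 = Th_in - Tc_out = 163 - 96 = 67
dT2 = Th_out - Tc_in = 107 - 18 = 89
LMTD = (dT1 - dT2) / ln(dT1/dT2)
LMTD = (67 - 89) / ln(67/89)
LMTD = 77.48 K


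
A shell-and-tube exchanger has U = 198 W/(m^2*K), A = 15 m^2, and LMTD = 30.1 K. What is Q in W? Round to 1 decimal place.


Q = U * A * LMTD
Q = 198 * 15 * 30.1
Q = 89397.0 W


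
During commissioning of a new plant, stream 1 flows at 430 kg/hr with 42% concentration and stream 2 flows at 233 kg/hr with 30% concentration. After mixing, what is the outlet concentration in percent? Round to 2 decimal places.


Mass balance on solute: F1*x1 + F2*x2 = F3*x3
F3 = F1 + F2 = 430 + 233 = 663 kg/hr
x3 = (F1*x1 + F2*x2)/F3
x3 = (430*0.42 + 233*0.3) / 663
x3 = 37.78%


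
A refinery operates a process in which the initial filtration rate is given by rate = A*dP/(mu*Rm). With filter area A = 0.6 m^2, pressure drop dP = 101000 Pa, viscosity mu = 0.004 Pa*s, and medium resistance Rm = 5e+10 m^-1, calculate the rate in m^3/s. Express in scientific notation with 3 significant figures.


rate = A * dP / (mu * Rm)
rate = 0.6 * 101000 / (0.004 * 5e+10)
rate = 60600.0 / 2.000e+08
rate = 3.03e-04 m^3/s


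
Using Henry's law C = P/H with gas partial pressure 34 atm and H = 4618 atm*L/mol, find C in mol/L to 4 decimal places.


C = P / H
C = 34 / 4618
C = 0.0074 mol/L


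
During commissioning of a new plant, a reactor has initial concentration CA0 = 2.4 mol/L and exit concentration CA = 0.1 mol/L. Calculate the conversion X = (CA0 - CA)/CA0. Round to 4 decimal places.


X = (CA0 - CA) / CA0
X = (2.4 - 0.1) / 2.4
X = 2.3 / 2.4
X = 0.9583


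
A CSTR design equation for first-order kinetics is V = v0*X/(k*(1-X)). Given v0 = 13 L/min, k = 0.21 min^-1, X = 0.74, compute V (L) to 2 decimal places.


V = v0 * X / (k * (1 - X))
V = 13 * 0.74 / (0.21 * (1 - 0.74))
V = 9.62 / (0.21 * 0.26)
V = 9.62 / 0.0546
V = 176.19 L


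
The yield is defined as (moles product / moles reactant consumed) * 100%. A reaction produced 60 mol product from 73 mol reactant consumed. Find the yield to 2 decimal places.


Yield = (moles product / moles consumed) * 100%
Yield = (60 / 73) * 100
Yield = 0.8219 * 100
Yield = 82.19%


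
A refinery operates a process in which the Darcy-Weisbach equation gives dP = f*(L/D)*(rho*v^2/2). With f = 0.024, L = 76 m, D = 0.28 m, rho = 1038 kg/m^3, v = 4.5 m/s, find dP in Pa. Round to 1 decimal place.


dP = f * (L/D) * (rho*v^2/2)
dP = 0.024 * (76/0.28) * (1038*4.5^2/2)
L/D = 271.42857143
rho*v^2/2 = 1038*20.25/2 = 10509.75
dP = 0.024 * 271.42857143 * 10509.75
dP = 68463.5 Pa


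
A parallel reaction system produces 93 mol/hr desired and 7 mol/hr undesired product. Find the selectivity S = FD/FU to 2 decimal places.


S = desired product rate / undesired product rate
S = 93 / 7
S = 13.29


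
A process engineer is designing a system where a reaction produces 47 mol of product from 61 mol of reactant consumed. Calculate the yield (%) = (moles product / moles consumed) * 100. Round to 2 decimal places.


Yield = (moles product / moles consumed) * 100%
Yield = (47 / 61) * 100
Yield = 0.7705 * 100
Yield = 77.05%


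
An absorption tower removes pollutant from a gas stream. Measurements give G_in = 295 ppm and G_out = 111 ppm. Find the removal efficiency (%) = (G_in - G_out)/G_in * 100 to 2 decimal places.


Efficiency = (G_in - G_out) / G_in * 100%
Efficiency = (295 - 111) / 295 * 100
Efficiency = 184 / 295 * 100
Efficiency = 62.37%


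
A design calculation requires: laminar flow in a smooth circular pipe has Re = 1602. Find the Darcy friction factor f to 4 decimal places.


f = 64 / Re
f = 64 / 1602
f = 0.0400


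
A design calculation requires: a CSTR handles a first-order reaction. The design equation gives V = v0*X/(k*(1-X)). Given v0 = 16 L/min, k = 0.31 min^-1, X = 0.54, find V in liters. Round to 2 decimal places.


V = v0 * X / (k * (1 - X))
V = 16 * 0.54 / (0.31 * (1 - 0.54))
V = 8.64 / (0.31 * 0.46)
V = 8.64 / 0.1426
V = 60.59 L


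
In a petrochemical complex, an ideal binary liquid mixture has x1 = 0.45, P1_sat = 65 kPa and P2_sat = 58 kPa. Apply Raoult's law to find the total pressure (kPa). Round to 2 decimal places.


P = x1*P1_sat + x2*P2_sat
x2 = 1 - x1 = 1 - 0.45 = 0.55
P = 0.45*65 + 0.55*58
P = 29.25 + 31.9
P = 61.15 kPa


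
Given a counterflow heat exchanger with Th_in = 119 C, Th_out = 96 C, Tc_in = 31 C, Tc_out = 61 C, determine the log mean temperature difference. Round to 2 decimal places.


dT1 = Th_in - Tc_out = 119 - 61 = 58
dT2 = Th_out - Tc_in = 96 - 31 = 65
LMTD = (dT1 - dT2) / ln(dT1/dT2)
LMTD = (58 - 65) / ln(58/65)
LMTD = 61.43 K


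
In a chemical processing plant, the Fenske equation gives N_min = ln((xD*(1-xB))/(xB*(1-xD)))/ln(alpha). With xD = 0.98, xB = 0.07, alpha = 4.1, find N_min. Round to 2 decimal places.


N_min = ln((xD*(1-xB))/(xB*(1-xD))) / ln(alpha)
Numerator inside ln: 0.9114 / 0.0014 = 651.0
ln(651.0) = 6.47851
ln(alpha) = ln(4.1) = 1.410987
N_min = 6.47851 / 1.410987 = 4.59


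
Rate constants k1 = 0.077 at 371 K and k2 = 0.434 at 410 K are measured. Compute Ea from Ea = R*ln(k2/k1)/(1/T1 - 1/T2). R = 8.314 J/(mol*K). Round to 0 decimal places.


Ea = R * ln(k2/k1) / (1/T1 - 1/T2)
ln(k2/k1) = ln(0.434/0.077) = 1.7292391
1/T1 - 1/T2 = 1/371 - 1/410 = 0.0002563934
Ea = 8.314 * 1.7292391 / 0.0002563934
Ea = 56074 J/mol


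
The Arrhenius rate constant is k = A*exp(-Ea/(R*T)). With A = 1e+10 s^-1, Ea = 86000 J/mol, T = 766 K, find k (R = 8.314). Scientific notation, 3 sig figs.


k = A * exp(-Ea/(R*T))
k = 1e+10 * exp(-86000 / (8.314 * 766))
k = 1e+10 * exp(-13.503914)
k = 1.37e+04


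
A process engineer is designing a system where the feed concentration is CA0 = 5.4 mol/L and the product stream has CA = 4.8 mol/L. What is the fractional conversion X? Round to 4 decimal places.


X = (CA0 - CA) / CA0
X = (5.4 - 4.8) / 5.4
X = 0.6 / 5.4
X = 0.1111


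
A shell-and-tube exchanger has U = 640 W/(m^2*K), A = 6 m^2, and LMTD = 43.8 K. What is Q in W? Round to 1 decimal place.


Q = U * A * LMTD
Q = 640 * 6 * 43.8
Q = 168192.0 W


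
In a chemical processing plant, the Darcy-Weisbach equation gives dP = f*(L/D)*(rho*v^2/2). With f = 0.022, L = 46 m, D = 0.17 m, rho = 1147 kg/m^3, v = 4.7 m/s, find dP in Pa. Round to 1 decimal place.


dP = f * (L/D) * (rho*v^2/2)
dP = 0.022 * (46/0.17) * (1147*4.7^2/2)
L/D = 270.58823529
rho*v^2/2 = 1147*22.09/2 = 12668.615
dP = 0.022 * 270.58823529 * 12668.615
dP = 75415.5 Pa


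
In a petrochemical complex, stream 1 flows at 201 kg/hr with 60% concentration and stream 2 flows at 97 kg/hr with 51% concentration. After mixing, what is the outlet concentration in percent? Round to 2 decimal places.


Mass balance on solute: F1*x1 + F2*x2 = F3*x3
F3 = F1 + F2 = 201 + 97 = 298 kg/hr
x3 = (F1*x1 + F2*x2)/F3
x3 = (201*0.6 + 97*0.51) / 298
x3 = 57.07%


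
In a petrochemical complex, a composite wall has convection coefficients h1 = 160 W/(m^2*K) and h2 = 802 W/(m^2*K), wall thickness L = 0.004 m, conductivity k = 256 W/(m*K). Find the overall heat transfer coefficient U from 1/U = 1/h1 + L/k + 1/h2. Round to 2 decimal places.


1/U = 1/h1 + L/k + 1/h2
1/U = 1/160 + 0.004/256 + 1/802
1/U = 0.00625 + 1.5625e-05 + 0.0012468828
1/U = 0.0075125078
U = 133.11 W/(m^2*K)


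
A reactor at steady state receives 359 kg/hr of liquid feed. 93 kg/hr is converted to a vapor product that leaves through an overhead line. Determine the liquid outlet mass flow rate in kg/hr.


Steady-state mass balance on the main outlet: F_out = F_in - F_removed
F_out = 359 - 93
F_out = 266 kg/hr


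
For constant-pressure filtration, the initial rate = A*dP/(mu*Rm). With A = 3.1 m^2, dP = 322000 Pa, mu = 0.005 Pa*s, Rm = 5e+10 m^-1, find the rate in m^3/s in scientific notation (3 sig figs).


rate = A * dP / (mu * Rm)
rate = 3.1 * 322000 / (0.005 * 5e+10)
rate = 998200.0 / 2.500e+08
rate = 3.99e-03 m^3/s


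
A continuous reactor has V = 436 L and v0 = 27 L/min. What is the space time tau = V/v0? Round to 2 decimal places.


tau = V / v0
tau = 436 / 27
tau = 16.15 min


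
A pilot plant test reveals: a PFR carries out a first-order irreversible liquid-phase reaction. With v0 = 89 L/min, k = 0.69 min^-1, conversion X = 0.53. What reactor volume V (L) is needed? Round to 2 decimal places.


V = (v0/k) * ln(1/(1-X))
V = (89/0.69) * ln(1/(1-0.53))
V = 128.985507 * ln(2.12766)
V = 128.985507 * 0.755023
V = 97.39 L


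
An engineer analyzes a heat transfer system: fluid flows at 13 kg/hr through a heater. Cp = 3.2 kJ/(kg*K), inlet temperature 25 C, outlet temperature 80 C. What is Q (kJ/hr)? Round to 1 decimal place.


Q = m_dot * Cp * (T2 - T1)
Q = 13 * 3.2 * (80 - 25)
Q = 13 * 3.2 * 55
Q = 2288.0 kJ/hr


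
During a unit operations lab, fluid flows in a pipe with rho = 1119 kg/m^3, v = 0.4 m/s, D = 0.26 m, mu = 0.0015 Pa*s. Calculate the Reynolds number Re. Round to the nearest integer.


Re = rho * v * D / mu
Re = 1119 * 0.4 * 0.26 / 0.0015
Re = 116.376 / 0.0015
Re = 77584


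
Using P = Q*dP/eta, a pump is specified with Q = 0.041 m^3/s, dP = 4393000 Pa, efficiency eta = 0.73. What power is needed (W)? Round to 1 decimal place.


P = Q * dP / eta
P = 0.041 * 4393000 / 0.73
P = 180113.0 / 0.73
P = 246730.1 W


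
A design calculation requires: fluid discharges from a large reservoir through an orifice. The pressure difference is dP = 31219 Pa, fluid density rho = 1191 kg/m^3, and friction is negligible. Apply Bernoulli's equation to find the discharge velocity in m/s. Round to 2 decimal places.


v = sqrt(2*dP/rho)
v = sqrt(2*31219/1191)
v = sqrt(52.424853)
v = 7.24 m/s


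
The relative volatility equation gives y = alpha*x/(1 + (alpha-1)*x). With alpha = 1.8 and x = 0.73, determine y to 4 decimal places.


y = alpha*x / (1 + (alpha-1)*x)
y = 1.8*0.73 / (1 + (1.8-1)*0.73)
y = 1.314 / (1 + 0.584)
y = 1.314 / 1.584
y = 0.8295


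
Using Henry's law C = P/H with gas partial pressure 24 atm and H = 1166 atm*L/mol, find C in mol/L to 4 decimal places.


C = P / H
C = 24 / 1166
C = 0.0206 mol/L


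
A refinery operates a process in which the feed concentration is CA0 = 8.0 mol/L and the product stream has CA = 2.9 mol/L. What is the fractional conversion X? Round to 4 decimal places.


X = (CA0 - CA) / CA0
X = (8.0 - 2.9) / 8.0
X = 5.1 / 8.0
X = 0.6375


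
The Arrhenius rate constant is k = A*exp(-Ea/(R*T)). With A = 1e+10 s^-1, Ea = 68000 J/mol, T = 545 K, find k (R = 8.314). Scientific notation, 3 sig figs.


k = A * exp(-Ea/(R*T))
k = 1e+10 * exp(-68000 / (8.314 * 545))
k = 1e+10 * exp(-15.007294)
k = 3.04e+03


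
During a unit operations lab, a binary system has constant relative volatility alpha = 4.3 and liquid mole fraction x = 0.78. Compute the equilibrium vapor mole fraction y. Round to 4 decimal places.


y = alpha*x / (1 + (alpha-1)*x)
y = 4.3*0.78 / (1 + (4.3-1)*0.78)
y = 3.354 / (1 + 2.574)
y = 3.354 / 3.574
y = 0.9384


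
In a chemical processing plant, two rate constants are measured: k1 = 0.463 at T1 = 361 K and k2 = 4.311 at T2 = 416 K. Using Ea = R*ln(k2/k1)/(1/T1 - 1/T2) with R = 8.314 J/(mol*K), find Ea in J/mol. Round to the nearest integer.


Ea = R * ln(k2/k1) / (1/T1 - 1/T2)
ln(k2/k1) = ln(4.311/0.463) = 2.2311981
1/T1 - 1/T2 = 1/361 - 1/416 = 0.000366236949
Ea = 8.314 * 2.2311981 / 0.000366236949
Ea = 50651 J/mol
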